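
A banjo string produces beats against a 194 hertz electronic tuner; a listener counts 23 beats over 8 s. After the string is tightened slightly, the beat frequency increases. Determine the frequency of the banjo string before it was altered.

Beat frequency = 23/8 = 2.875 Hz.
|f − 194| = 2.875, so the banjo string was at either 191.125 Hz or 196.875 Hz.
Increasing tension raises a string's frequency; the adjustment raises the banjo string's frequency.
The beat rate rose, so the adjustment moved the banjo string further from 194 Hz — it was already above the reference.

196.875 Hz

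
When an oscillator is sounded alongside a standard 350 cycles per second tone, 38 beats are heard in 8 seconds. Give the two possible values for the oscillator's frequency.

Beat frequency = 38/8 = 4.75 Hz.
|f − 350| = 4.75, so f = 350 ± 4.75.

345.25 Hz or 354.75 Hz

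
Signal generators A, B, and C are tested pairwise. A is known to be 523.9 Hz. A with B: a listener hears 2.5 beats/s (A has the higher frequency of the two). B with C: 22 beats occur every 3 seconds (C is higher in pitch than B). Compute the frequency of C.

528.7333 Hz

B is below A, so f_B = 523.9 − 2.5 = 521.4 Hz.
B–C: Beat frequency = 22/3 = 7.3333 Hz.
C is above B, so f_C = 521.4 + 7.3333 = 528.7333 Hz.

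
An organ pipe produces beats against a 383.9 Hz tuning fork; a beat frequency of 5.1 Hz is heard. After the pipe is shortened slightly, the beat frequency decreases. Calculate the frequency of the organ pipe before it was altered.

|f − 383.9| = 5.1, so the organ pipe was at either 378.8 Hz or 389 Hz.
A shorter pipe has a higher fundamental; the adjustment raises the organ pipe's frequency.
The beat rate fell, so the adjustment moved the organ pipe toward 383.9 Hz — it must have started below the reference.

378.8 Hz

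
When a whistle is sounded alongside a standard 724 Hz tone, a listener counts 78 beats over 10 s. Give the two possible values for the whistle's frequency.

Beat frequency = 78/10 = 7.8 Hz.
|f − 724| = 7.8, so f = 724 ± 7.8.

716.2 Hz or 731.8 Hz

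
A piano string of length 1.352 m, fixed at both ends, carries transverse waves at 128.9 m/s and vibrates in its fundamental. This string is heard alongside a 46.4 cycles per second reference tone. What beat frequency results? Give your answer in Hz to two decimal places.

For a string fixed at both ends, f_n = n·v/(2L) = 1·128.9/(2·1.352) = 47.6701 Hz.
f_beat = |47.6701 − 46.4| = 1.27 Hz.

1.27 Hz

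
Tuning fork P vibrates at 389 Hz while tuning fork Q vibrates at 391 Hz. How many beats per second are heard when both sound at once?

2 Hz

Beats arise from superposition of two nearby frequencies; the beat rate is |f₁ − f₂|.
|389 − 391| = 2 Hz.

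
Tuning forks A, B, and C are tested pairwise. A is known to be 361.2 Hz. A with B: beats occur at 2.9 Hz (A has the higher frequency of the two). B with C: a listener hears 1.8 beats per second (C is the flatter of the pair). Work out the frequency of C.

B is below A, so f_B = 361.2 − 2.9 = 358.3 Hz.
C is below B, so f_C = 358.3 − 1.8 = 356.5 Hz.

356.5 Hz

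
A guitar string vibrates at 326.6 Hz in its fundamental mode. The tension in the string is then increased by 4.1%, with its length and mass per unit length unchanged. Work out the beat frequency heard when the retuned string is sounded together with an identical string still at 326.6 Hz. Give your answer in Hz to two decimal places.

6.63 Hz

For a string, f ∝ √T, so the new frequency is 326.6·√1.041 = 333.2280 Hz.
f_beat = |333.2280 − 326.6| = 6.63 Hz.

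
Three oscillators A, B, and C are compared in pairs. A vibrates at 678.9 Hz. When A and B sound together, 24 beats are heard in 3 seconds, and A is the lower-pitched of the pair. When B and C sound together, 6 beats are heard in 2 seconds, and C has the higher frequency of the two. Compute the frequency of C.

689.9 Hz

A–B: Beat frequency = 24/3 = 8 Hz.
B is above A, so f_B = 678.9 + 8 = 686.9 Hz.
B–C: Beat frequency = 6/2 = 3 Hz.
C is above B, so f_C = 686.9 + 3 = 689.9 Hz.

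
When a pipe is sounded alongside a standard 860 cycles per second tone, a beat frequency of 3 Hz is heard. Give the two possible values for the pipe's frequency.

857 Hz or 863 Hz

|f − 860| = 3, so f = 860 ± 3.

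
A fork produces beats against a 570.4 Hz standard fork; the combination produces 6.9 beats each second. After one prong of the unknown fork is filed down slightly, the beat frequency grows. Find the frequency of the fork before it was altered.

|f − 570.4| = 6.9, so the fork was at either 563.5 Hz or 577.3 Hz.
Filing a prong removes mass and raises the fork's frequency; the adjustment raises the fork's frequency.
The beat rate rose, so the adjustment moved the fork further from 570.4 Hz — it was already above the reference.

577.3 Hz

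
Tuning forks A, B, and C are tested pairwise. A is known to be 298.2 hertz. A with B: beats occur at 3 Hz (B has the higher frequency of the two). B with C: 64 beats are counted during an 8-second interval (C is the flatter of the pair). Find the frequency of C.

B is above A, so f_B = 298.2 + 3 = 301.2 Hz.
B–C: Beat frequency = 64/8 = 8 Hz.
C is below B, so f_C = 301.2 − 8 = 293.2 Hz.

293.2 Hz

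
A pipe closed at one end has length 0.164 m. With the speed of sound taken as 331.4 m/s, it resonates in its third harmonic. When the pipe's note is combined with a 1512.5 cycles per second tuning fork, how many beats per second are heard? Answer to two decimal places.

3.05 Hz

Closed pipe (odd harmonics): f_n = n·v/(4L) = 3·331.4/(4·0.164) = 1515.5488 Hz.
f_beat = |1515.5488 − 1512.5| = 3.05 Hz.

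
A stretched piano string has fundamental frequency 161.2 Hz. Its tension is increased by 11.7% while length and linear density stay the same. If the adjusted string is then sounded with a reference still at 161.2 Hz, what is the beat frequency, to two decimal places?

9.17 Hz

For a string, f ∝ √T, so the new frequency is 161.2·√1.117 = 170.3694 Hz.
f_beat = |170.3694 − 161.2| = 9.17 Hz.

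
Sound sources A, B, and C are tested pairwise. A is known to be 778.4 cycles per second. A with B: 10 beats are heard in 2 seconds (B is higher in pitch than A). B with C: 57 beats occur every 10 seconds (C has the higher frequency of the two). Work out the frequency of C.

789.1 Hz

A–B: Beat frequency = 10/2 = 5 Hz.
B is above A, so f_B = 778.4 + 5 = 783.4 Hz.
B–C: Beat frequency = 57/10 = 5.7 Hz.
C is above B, so f_C = 783.4 + 5.7 = 789.1 Hz.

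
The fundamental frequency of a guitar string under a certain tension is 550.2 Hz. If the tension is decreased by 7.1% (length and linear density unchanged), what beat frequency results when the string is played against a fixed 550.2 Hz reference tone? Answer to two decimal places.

19.89 Hz

For a string, f ∝ √T, so the new frequency is 550.2·√0.929 = 530.3083 Hz.
f_beat = |530.3083 − 550.2| = 19.89 Hz.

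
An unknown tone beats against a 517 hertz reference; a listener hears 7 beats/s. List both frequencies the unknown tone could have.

|f − 517| = 7, so f = 517 ± 7.

510 Hz or 524 Hz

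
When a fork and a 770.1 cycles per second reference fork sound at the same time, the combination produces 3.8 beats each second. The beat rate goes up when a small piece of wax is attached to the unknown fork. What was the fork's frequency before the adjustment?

766.3 Hz

|f − 770.1| = 3.8, so the fork was at either 766.3 Hz or 773.9 Hz.
Loading a fork with wax lowers its frequency; the adjustment lowers the fork's frequency.
The beat rate rose, so the adjustment moved the fork further from 770.1 Hz — it was already below the reference.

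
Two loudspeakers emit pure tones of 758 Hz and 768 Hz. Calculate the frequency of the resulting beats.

f_beat = |f₁ − f₂|.
|758 − 768| = 10 Hz.

10 Hz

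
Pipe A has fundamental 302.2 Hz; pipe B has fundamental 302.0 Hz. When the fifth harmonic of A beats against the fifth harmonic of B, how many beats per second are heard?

1.0 Hz

Fifth harmonic of the first: 5·302.2 = 1511.0 Hz.
Fifth harmonic of the second: 5·302.0 = 1510.0 Hz.
f_beat = |1511.0 − 1510.0| = 1.0 Hz.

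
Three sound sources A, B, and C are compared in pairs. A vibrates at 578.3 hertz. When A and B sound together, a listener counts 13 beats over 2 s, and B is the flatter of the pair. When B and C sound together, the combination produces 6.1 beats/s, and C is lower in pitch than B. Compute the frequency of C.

565.7 Hz

A–B: Beat frequency = 13/2 = 6.5 Hz.
B is below A, so f_B = 578.3 − 6.5 = 571.8 Hz.
C is below B, so f_C = 571.8 − 6.1 = 565.7 Hz.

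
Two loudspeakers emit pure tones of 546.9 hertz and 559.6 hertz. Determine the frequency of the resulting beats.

12.7 Hz

f_beat = |f₁ − f₂|.
|546.9 − 559.6| = 12.7 Hz.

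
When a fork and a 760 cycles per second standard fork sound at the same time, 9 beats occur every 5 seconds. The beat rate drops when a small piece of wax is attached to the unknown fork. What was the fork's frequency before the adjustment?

Beat frequency = 9/5 = 1.8 Hz.
|f − 760| = 1.8, so the fork was at either 758.2 Hz or 761.8 Hz.
Loading a fork with wax lowers its frequency; the adjustment lowers the fork's frequency.
The beat rate fell, so the adjustment moved the fork toward 760 Hz — it must have started above the reference.

761.8 Hz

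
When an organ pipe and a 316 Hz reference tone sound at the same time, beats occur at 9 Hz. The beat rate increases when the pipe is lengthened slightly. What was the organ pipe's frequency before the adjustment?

|f − 316| = 9, so the organ pipe was at either 307 Hz or 325 Hz.
A longer pipe has a lower fundamental; the adjustment lowers the organ pipe's frequency.
The beat rate rose, so the adjustment moved the organ pipe further from 316 Hz — it was already below the reference.

307 Hz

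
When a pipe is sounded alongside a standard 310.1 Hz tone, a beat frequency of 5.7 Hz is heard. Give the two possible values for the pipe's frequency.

|f − 310.1| = 5.7, so f = 310.1 ± 5.7.

304.4 Hz or 315.8 Hz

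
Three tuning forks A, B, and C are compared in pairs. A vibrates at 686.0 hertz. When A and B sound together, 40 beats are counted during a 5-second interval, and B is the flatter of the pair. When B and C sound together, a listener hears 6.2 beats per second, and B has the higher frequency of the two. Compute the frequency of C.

A–B: Beat frequency = 40/5 = 8 Hz.
B is below A, so f_B = 686.0 − 8 = 678 Hz.
C is below B, so f_C = 678 − 6.2 = 671.8 Hz.

671.8 Hz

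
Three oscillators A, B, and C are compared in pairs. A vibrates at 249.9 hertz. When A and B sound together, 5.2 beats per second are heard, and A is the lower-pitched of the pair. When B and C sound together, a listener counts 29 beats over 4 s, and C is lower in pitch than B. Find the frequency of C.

247.85 Hz

B is above A, so f_B = 249.9 + 5.2 = 255.1 Hz.
B–C: Beat frequency = 29/4 = 7.25 Hz.
C is below B, so f_C = 255.1 − 7.25 = 247.85 Hz.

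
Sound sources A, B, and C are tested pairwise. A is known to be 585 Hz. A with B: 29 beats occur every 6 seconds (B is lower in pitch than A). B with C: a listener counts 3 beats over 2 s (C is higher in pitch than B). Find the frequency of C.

581.6667 Hz

A–B: Beat frequency = 29/6 = 4.8333 Hz.
B is below A, so f_B = 585 − 4.8333 = 580.1667 Hz.
B–C: Beat frequency = 3/2 = 1.5 Hz.
C is above B, so f_C = 580.1667 + 1.5 = 581.6667 Hz.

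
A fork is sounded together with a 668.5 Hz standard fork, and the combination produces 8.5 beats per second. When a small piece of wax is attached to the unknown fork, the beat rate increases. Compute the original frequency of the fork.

|f − 668.5| = 8.5, so the fork was at either 660 Hz or 677 Hz.
Loading a fork with wax lowers its frequency; the adjustment lowers the fork's frequency.
The beat rate rose, so the adjustment moved the fork further from 668.5 Hz — it was already below the reference.

660 Hz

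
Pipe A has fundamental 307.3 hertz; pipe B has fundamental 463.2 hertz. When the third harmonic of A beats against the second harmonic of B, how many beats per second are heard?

4.5 Hz

Third harmonic of the first: 3·307.3 = 921.9 Hz.
Second harmonic of the second: 2·463.2 = 926.4 Hz.
f_beat = |921.9 − 926.4| = 4.5 Hz.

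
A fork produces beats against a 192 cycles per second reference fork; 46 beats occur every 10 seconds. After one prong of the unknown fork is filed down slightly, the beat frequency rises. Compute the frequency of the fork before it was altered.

Beat frequency = 46/10 = 4.6 Hz.
|f − 192| = 4.6, so the fork was at either 187.4 Hz or 196.6 Hz.
Filing a prong removes mass and raises the fork's frequency; the adjustment raises the fork's frequency.
The beat rate rose, so the adjustment moved the fork further from 192 Hz — it was already above the reference.

196.6 Hz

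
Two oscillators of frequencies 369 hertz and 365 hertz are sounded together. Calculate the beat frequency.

4 Hz

The beat frequency equals the magnitude of the frequency difference.
|369 − 365| = 4 Hz.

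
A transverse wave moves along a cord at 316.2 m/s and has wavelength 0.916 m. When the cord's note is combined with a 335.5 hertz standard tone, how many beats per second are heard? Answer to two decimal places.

Source frequency f = v/λ = 316.2/0.916 = 345.1965 Hz.
f_beat = |345.1965 − 335.5| = 9.70 Hz.

9.70 Hz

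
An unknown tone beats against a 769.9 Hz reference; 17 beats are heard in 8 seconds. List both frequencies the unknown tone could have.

767.775 Hz or 772.025 Hz

Beat frequency = 17/8 = 2.125 Hz.
|f − 769.9| = 2.125, so f = 769.9 ± 2.125.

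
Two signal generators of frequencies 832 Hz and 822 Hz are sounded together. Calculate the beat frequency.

10 Hz

f_beat = |f₁ − f₂|.
|832 − 822| = 10 Hz.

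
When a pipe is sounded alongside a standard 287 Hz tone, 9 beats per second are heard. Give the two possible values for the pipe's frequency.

278 Hz or 296 Hz

|f − 287| = 9, so f = 287 ± 9.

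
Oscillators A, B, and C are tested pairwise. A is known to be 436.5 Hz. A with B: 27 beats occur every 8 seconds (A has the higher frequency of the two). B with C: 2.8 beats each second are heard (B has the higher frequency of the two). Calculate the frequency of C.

A–B: Beat frequency = 27/8 = 3.375 Hz.
B is below A, so f_B = 436.5 − 3.375 = 433.125 Hz.
C is below B, so f_C = 433.125 − 2.8 = 430.325 Hz.

430.325 Hz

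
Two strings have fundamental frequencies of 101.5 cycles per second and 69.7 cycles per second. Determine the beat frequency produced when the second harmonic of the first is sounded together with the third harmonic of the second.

6.1 Hz

Second harmonic of the first: 2·101.5 = 203.0 Hz.
Third harmonic of the second: 3·69.7 = 209.1 Hz.
f_beat = |203.0 − 209.1| = 6.1 Hz.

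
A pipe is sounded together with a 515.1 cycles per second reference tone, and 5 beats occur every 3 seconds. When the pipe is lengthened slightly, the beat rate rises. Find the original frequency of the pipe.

513.4333 Hz

Beat frequency = 5/3 = 1.6667 Hz.
|f − 515.1| = 1.6667, so the pipe was at either 513.4333 Hz or 516.7667 Hz.
A longer pipe has a lower fundamental; the adjustment lowers the pipe's frequency.
The beat rate rose, so the adjustment moved the pipe further from 515.1 Hz — it was already below the reference.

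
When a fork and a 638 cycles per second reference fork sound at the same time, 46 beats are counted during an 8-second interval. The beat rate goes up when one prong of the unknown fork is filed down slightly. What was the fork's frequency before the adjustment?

Beat frequency = 46/8 = 5.75 Hz.
|f − 638| = 5.75, so the fork was at either 632.25 Hz or 643.75 Hz.
Filing a prong removes mass and raises the fork's frequency; the adjustment raises the fork's frequency.
The beat rate rose, so the adjustment moved the fork further from 638 Hz — it was already above the reference.

643.75 Hz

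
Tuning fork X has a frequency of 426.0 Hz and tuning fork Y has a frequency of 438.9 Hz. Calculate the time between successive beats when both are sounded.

0.078 s

f_beat = |426.0 − 438.9| = 12.9 Hz.
Beat period T = 1 / f_beat = 1 / 12.9 s.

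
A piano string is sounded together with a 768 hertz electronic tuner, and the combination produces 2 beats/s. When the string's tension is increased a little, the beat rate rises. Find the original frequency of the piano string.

|f − 768| = 2, so the piano string was at either 766 Hz or 770 Hz.
Higher tension means higher frequency; the adjustment raises the piano string's frequency.
The beat rate rose, so the adjustment moved the piano string further from 768 Hz — it was already above the reference.

770 Hz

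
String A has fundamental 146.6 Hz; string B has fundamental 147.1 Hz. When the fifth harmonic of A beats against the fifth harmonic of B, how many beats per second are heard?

Fifth harmonic of the first: 5·146.6 = 733.0 Hz.
Fifth harmonic of the second: 5·147.1 = 735.5 Hz.
f_beat = |733.0 − 735.5| = 2.5 Hz.

2.5 Hz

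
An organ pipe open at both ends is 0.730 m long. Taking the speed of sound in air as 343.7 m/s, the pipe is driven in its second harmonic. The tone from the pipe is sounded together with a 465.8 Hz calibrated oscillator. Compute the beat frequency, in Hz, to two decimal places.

Open pipe: f_n = n·v/(2L) = 2·343.7/(2·0.730) = 470.8219 Hz.
f_beat = |470.8219 − 465.8| = 5.02 Hz.

5.02 Hz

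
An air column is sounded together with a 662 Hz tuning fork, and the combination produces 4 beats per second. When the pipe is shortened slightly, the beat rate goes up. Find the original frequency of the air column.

|f − 662| = 4, so the air column was at either 658 Hz or 666 Hz.
A shorter pipe has a higher fundamental; the adjustment raises the air column's frequency.
The beat rate rose, so the adjustment moved the air column further from 662 Hz — it was already above the reference.

666 Hz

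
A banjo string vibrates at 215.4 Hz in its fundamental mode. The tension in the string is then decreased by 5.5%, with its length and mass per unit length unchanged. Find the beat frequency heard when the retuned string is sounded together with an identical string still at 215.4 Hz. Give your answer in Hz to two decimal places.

6.01 Hz

For a string, f ∝ √T, so the new frequency is 215.4·√0.945 = 209.3927 Hz.
f_beat = |209.3927 − 215.4| = 6.01 Hz.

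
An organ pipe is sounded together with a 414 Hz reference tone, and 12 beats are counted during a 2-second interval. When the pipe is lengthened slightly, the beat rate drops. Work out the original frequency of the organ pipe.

420 Hz

Beat frequency = 12/2 = 6 Hz.
|f − 414| = 6, so the organ pipe was at either 408 Hz or 420 Hz.
A longer pipe has a lower fundamental; the adjustment lowers the organ pipe's frequency.
The beat rate fell, so the adjustment moved the organ pipe toward 414 Hz — it must have started above the reference.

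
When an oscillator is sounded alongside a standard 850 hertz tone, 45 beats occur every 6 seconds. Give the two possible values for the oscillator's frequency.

Beat frequency = 45/6 = 7.5 Hz.
|f − 850| = 7.5, so f = 850 ± 7.5.

842.5 Hz or 857.5 Hz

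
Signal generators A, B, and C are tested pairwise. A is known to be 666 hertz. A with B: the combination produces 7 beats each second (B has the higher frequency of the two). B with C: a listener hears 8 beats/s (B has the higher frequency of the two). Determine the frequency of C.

665 Hz

B is above A, so f_B = 666 + 7 = 673 Hz.
C is below B, so f_C = 673 − 8 = 665 Hz.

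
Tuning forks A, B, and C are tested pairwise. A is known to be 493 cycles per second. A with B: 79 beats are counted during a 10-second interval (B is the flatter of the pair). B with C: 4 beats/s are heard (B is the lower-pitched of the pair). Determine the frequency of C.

A–B: Beat frequency = 79/10 = 7.9 Hz.
B is below A, so f_B = 493 − 7.9 = 485.1 Hz.
C is above B, so f_C = 485.1 + 4 = 489.1 Hz.

489.1 Hz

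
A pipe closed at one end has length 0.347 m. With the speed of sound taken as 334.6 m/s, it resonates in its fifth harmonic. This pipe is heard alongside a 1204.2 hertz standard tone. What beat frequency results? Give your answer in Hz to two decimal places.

Closed pipe (odd harmonics): f_n = n·v/(4L) = 5·334.6/(4·0.347) = 1205.3314 Hz.
f_beat = |1205.3314 − 1204.2| = 1.13 Hz.

1.13 Hz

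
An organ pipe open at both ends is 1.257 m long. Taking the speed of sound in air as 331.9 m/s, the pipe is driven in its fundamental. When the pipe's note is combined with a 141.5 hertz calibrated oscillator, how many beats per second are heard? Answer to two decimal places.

9.48 Hz

Open pipe: f_n = n·v/(2L) = 1·331.9/(2·1.257) = 132.0207 Hz.
f_beat = |132.0207 − 141.5| = 9.48 Hz.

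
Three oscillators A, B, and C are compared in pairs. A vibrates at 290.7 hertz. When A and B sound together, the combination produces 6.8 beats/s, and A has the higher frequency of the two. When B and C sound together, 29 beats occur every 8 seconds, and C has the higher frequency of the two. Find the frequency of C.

B is below A, so f_B = 290.7 − 6.8 = 283.9 Hz.
B–C: Beat frequency = 29/8 = 3.625 Hz.
C is above B, so f_C = 283.9 + 3.625 = 287.525 Hz.

287.525 Hz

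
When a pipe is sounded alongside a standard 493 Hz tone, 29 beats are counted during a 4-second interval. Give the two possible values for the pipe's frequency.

Beat frequency = 29/4 = 7.25 Hz.
|f − 493| = 7.25, so f = 493 ± 7.25.

485.75 Hz or 500.25 Hz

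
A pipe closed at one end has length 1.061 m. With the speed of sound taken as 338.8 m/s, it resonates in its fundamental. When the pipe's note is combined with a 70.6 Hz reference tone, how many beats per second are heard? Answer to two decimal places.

9.23 Hz

Closed pipe (odd harmonics): f_n = n·v/(4L) = 1·338.8/(4·1.061) = 79.8303 Hz.
f_beat = |79.8303 − 70.6| = 9.23 Hz.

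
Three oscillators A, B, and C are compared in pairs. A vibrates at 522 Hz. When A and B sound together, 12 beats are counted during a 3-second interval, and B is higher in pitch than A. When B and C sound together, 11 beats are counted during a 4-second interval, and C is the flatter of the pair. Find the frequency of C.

A–B: Beat frequency = 12/3 = 4 Hz.
B is above A, so f_B = 522 + 4 = 526 Hz.
B–C: Beat frequency = 11/4 = 2.75 Hz.
C is below B, so f_C = 526 − 2.75 = 523.25 Hz.

523.25 Hz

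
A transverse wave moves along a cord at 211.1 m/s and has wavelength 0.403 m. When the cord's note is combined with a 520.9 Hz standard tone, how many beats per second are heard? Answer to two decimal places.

Source frequency f = v/λ = 211.1/0.403 = 523.8213 Hz.
f_beat = |523.8213 − 520.9| = 2.92 Hz.

2.92 Hz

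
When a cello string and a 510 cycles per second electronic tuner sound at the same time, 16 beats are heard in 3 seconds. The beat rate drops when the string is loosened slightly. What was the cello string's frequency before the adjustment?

515.3333 Hz

Beat frequency = 16/3 = 5.3333 Hz.
|f − 510| = 5.3333, so the cello string was at either 504.6667 Hz or 515.3333 Hz.
Reducing tension lowers a string's frequency; the adjustment lowers the cello string's frequency.
The beat rate fell, so the adjustment moved the cello string toward 510 Hz — it must have started above the reference.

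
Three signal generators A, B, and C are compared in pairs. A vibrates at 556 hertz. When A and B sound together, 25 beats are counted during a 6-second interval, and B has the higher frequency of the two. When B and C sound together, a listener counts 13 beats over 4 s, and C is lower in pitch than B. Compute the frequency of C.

A–B: Beat frequency = 25/6 = 4.1667 Hz.
B is above A, so f_B = 556 + 4.1667 = 560.1667 Hz.
B–C: Beat frequency = 13/4 = 3.25 Hz.
C is below B, so f_C = 560.1667 − 3.25 = 556.9167 Hz.

556.9167 Hz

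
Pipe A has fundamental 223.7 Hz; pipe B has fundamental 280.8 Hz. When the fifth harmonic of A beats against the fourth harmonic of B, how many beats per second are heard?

4.7 Hz

Fifth harmonic of the first: 5·223.7 = 1118.5 Hz.
Fourth harmonic of the second: 4·280.8 = 1123.2 Hz.
f_beat = |1118.5 − 1123.2| = 4.7 Hz.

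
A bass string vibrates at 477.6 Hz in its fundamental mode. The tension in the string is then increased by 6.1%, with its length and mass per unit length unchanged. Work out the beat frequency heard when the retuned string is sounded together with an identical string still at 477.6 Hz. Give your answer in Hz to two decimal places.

For a string, f ∝ √T, so the new frequency is 477.6·√1.061 = 491.9512 Hz.
f_beat = |491.9512 − 477.6| = 14.35 Hz.

14.35 Hz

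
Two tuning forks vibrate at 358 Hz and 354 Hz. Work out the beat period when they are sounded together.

f_beat = |358 − 354| = 4 Hz.
Beat period T = 1 / f_beat = 1 / 4 s.

0.250 s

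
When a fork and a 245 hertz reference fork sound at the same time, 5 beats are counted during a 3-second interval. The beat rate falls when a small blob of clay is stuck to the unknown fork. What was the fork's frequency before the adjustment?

246.6667 Hz

Beat frequency = 5/3 = 1.6667 Hz.
|f − 245| = 1.6667, so the fork was at either 243.3333 Hz or 246.6667 Hz.
Adding mass to a fork lowers its frequency; the adjustment lowers the fork's frequency.
The beat rate fell, so the adjustment moved the fork toward 245 Hz — it must have started above the reference.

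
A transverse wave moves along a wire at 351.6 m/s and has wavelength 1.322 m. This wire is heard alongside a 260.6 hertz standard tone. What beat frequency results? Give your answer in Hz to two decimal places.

5.36 Hz

Source frequency f = v/λ = 351.6/1.322 = 265.9607 Hz.
f_beat = |265.9607 − 260.6| = 5.36 Hz.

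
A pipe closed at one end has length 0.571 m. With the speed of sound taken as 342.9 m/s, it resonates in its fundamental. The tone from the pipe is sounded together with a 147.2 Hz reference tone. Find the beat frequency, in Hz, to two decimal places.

Closed pipe (odd harmonics): f_n = n·v/(4L) = 1·342.9/(4·0.571) = 150.1313 Hz.
f_beat = |150.1313 − 147.2| = 2.93 Hz.

2.93 Hz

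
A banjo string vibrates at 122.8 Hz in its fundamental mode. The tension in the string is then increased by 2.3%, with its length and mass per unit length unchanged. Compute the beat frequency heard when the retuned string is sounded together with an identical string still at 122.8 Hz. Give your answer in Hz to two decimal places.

1.40 Hz

For a string, f ∝ √T, so the new frequency is 122.8·√1.023 = 124.2042 Hz.
f_beat = |124.2042 − 122.8| = 1.40 Hz.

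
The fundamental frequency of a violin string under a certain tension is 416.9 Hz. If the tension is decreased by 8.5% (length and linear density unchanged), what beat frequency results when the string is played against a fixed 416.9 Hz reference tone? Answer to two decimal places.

18.11 Hz

For a string, f ∝ √T, so the new frequency is 416.9·√0.915 = 398.7883 Hz.
f_beat = |398.7883 − 416.9| = 18.11 Hz.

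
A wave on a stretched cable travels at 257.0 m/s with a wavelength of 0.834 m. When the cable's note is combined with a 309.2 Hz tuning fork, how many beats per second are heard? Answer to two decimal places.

Source frequency f = v/λ = 257.0/0.834 = 308.1535 Hz.
f_beat = |308.1535 − 309.2| = 1.05 Hz.

1.05 Hz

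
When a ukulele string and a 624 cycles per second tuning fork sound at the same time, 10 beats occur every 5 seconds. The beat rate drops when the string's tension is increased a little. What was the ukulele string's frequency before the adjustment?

Beat frequency = 10/5 = 2 Hz.
|f − 624| = 2, so the ukulele string was at either 622 Hz or 626 Hz.
Higher tension means higher frequency; the adjustment raises the ukulele string's frequency.
The beat rate fell, so the adjustment moved the ukulele string toward 624 Hz — it must have started below the reference.

622 Hz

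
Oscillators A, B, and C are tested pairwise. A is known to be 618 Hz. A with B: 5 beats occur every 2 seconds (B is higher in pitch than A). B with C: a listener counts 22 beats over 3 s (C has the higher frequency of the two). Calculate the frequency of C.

A–B: Beat frequency = 5/2 = 2.5 Hz.
B is above A, so f_B = 618 + 2.5 = 620.5 Hz.
B–C: Beat frequency = 22/3 = 7.3333 Hz.
C is above B, so f_C = 620.5 + 7.3333 = 627.8333 Hz.

627.8333 Hz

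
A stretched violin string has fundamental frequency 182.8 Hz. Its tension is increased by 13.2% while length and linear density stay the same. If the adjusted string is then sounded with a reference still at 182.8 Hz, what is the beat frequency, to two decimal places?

11.69 Hz

For a string, f ∝ √T, so the new frequency is 182.8·√1.132 = 194.4910 Hz.
f_beat = |194.4910 − 182.8| = 11.69 Hz.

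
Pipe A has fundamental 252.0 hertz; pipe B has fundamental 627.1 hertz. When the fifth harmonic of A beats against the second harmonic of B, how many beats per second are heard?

5.8 Hz

Fifth harmonic of the first: 5·252.0 = 1260.0 Hz.
Second harmonic of the second: 2·627.1 = 1254.2 Hz.
f_beat = |1260.0 − 1254.2| = 5.8 Hz.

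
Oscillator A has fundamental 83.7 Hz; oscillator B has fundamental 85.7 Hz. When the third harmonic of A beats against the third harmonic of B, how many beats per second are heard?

6.0 Hz

Third harmonic of the first: 3·83.7 = 251.1 Hz.
Third harmonic of the second: 3·85.7 = 257.1 Hz.
f_beat = |251.1 − 257.1| = 6.0 Hz.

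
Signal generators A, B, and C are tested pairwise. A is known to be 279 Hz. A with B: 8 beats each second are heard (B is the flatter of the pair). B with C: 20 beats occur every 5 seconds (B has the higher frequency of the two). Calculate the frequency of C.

B is below A, so f_B = 279 − 8 = 271 Hz.
B–C: Beat frequency = 20/5 = 4 Hz.
C is below B, so f_C = 271 − 4 = 267 Hz.

267 Hz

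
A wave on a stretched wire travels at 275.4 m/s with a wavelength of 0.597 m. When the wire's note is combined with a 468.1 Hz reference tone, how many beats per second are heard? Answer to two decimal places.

Source frequency f = v/λ = 275.4/0.597 = 461.3065 Hz.
f_beat = |461.3065 − 468.1| = 6.79 Hz.

6.79 Hz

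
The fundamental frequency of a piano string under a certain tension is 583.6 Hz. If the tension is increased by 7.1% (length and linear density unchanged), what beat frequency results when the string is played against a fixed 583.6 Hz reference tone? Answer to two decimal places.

For a string, f ∝ √T, so the new frequency is 583.6·√1.071 = 603.9626 Hz.
f_beat = |603.9626 − 583.6| = 20.36 Hz.

20.36 Hz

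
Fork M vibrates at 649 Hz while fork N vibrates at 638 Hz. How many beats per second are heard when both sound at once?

The beat frequency equals the magnitude of the frequency difference.
|649 − 638| = 11 Hz.

11 Hz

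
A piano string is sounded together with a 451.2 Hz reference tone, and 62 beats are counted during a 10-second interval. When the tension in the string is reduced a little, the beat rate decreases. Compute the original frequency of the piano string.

457.4 Hz

Beat frequency = 62/10 = 6.2 Hz.
|f − 451.2| = 6.2, so the piano string was at either 445 Hz or 457.4 Hz.
Lower tension means lower frequency; the adjustment lowers the piano string's frequency.
The beat rate fell, so the adjustment moved the piano string toward 451.2 Hz — it must have started above the reference.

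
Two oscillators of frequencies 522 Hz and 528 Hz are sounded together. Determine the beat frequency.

Beats arise from superposition of two nearby frequencies; the beat rate is |f₁ − f₂|.
|522 − 528| = 6 Hz.

6 Hz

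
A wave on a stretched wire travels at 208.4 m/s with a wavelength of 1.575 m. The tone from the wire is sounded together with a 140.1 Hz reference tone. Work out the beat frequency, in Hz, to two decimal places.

7.78 Hz

Source frequency f = v/λ = 208.4/1.575 = 132.3175 Hz.
f_beat = |132.3175 − 140.1| = 7.78 Hz.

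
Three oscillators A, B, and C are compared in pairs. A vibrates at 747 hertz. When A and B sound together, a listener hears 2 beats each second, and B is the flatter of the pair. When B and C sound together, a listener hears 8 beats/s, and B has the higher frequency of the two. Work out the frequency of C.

737 Hz

B is below A, so f_B = 747 − 2 = 745 Hz.
C is below B, so f_C = 745 − 8 = 737 Hz.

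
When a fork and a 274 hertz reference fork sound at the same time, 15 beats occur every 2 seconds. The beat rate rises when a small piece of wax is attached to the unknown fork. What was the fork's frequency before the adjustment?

Beat frequency = 15/2 = 7.5 Hz.
|f − 274| = 7.5, so the fork was at either 266.5 Hz or 281.5 Hz.
Loading a fork with wax lowers its frequency; the adjustment lowers the fork's frequency.
The beat rate rose, so the adjustment moved the fork further from 274 Hz — it was already below the reference.

266.5 Hz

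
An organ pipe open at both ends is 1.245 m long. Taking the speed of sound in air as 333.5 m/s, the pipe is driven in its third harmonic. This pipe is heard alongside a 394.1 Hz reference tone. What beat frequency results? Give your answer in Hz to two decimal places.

7.71 Hz

Open pipe: f_n = n·v/(2L) = 3·333.5/(2·1.245) = 401.8072 Hz.
f_beat = |401.8072 − 394.1| = 7.71 Hz.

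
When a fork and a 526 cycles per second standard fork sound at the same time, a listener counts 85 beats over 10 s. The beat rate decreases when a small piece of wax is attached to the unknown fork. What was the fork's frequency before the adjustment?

534.5 Hz

Beat frequency = 85/10 = 8.5 Hz.
|f − 526| = 8.5, so the fork was at either 517.5 Hz or 534.5 Hz.
Loading a fork with wax lowers its frequency; the adjustment lowers the fork's frequency.
The beat rate fell, so the adjustment moved the fork toward 526 Hz — it must have started above the reference.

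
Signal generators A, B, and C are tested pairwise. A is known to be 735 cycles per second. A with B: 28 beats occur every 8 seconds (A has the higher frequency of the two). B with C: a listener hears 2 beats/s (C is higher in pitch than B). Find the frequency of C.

733.5 Hz

A–B: Beat frequency = 28/8 = 3.5 Hz.
B is below A, so f_B = 735 − 3.5 = 731.5 Hz.
C is above B, so f_C = 731.5 + 2 = 733.5 Hz.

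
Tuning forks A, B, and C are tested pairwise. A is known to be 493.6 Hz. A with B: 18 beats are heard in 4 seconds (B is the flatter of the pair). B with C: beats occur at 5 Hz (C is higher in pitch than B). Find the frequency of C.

A–B: Beat frequency = 18/4 = 4.5 Hz.
B is below A, so f_B = 493.6 − 4.5 = 489.1 Hz.
C is above B, so f_C = 489.1 + 5 = 494.1 Hz.

494.1 Hz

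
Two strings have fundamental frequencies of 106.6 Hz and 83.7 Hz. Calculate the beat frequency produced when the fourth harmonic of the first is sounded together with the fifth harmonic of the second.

7.9 Hz

Fourth harmonic of the first: 4·106.6 = 426.4 Hz.
Fifth harmonic of the second: 5·83.7 = 418.5 Hz.
f_beat = |426.4 − 418.5| = 7.9 Hz.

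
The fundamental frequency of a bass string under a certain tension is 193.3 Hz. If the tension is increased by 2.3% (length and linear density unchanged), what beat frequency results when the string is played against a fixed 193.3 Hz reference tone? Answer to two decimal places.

2.21 Hz

For a string, f ∝ √T, so the new frequency is 193.3·√1.023 = 195.5103 Hz.
f_beat = |195.5103 − 193.3| = 2.21 Hz.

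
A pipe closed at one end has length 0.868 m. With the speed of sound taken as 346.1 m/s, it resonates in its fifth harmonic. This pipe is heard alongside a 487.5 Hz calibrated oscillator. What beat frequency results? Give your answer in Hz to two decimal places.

10.92 Hz

Closed pipe (odd harmonics): f_n = n·v/(4L) = 5·346.1/(4·0.868) = 498.4159 Hz.
f_beat = |498.4159 − 487.5| = 10.92 Hz.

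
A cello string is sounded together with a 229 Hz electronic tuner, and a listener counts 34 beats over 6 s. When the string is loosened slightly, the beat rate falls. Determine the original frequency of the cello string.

234.6667 Hz

Beat frequency = 34/6 = 5.6667 Hz.
|f − 229| = 5.6667, so the cello string was at either 223.3333 Hz or 234.6667 Hz.
Reducing tension lowers a string's frequency; the adjustment lowers the cello string's frequency.
The beat rate fell, so the adjustment moved the cello string toward 229 Hz — it must have started above the reference.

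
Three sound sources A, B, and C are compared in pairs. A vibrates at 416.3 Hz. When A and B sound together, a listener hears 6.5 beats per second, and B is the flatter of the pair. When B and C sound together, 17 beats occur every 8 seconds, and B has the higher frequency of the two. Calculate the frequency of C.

B is below A, so f_B = 416.3 − 6.5 = 409.8 Hz.
B–C: Beat frequency = 17/8 = 2.125 Hz.
C is below B, so f_C = 409.8 − 2.125 = 407.675 Hz.

407.675 Hz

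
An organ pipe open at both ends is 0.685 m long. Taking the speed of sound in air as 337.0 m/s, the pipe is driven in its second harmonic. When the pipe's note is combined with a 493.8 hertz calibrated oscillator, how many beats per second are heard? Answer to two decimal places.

1.83 Hz

Open pipe: f_n = n·v/(2L) = 2·337.0/(2·0.685) = 491.9708 Hz.
f_beat = |491.9708 − 493.8| = 1.83 Hz.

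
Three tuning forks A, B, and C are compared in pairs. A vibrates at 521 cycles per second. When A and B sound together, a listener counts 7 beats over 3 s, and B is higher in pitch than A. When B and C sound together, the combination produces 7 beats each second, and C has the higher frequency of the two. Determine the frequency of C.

530.3333 Hz

A–B: Beat frequency = 7/3 = 2.3333 Hz.
B is above A, so f_B = 521 + 2.3333 = 523.3333 Hz.
C is above B, so f_C = 523.3333 + 7 = 530.3333 Hz.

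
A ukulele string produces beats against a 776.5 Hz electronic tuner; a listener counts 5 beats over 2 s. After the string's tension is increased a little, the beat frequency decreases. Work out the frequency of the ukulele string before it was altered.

774 Hz

Beat frequency = 5/2 = 2.5 Hz.
|f − 776.5| = 2.5, so the ukulele string was at either 774 Hz or 779 Hz.
Higher tension means higher frequency; the adjustment raises the ukulele string's frequency.
The beat rate fell, so the adjustment moved the ukulele string toward 776.5 Hz — it must have started below the reference.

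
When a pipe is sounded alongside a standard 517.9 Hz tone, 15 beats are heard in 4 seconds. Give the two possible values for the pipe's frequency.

Beat frequency = 15/4 = 3.75 Hz.
|f − 517.9| = 3.75, so f = 517.9 ± 3.75.

514.15 Hz or 521.65 Hz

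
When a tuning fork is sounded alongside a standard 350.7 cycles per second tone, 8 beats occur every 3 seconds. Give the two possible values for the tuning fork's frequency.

348.0333 Hz or 353.3667 Hz

Beat frequency = 8/3 = 2.6667 Hz.
|f − 350.7| = 2.6667, so f = 350.7 ± 2.6667.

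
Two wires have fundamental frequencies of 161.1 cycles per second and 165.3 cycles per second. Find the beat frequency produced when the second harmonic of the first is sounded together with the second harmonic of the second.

8.4 Hz

Second harmonic of the first: 2·161.1 = 322.2 Hz.
Second harmonic of the second: 2·165.3 = 330.6 Hz.
f_beat = |322.2 − 330.6| = 8.4 Hz.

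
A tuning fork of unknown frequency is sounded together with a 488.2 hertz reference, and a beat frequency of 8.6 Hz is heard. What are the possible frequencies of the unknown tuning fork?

|f − 488.2| = 8.6, so f = 488.2 ± 8.6.

479.6 Hz or 496.8 Hz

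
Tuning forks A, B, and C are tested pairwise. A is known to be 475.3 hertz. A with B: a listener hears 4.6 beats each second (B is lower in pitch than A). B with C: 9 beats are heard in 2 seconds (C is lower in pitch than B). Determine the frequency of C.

B is below A, so f_B = 475.3 − 4.6 = 470.7 Hz.
B–C: Beat frequency = 9/2 = 4.5 Hz.
C is below B, so f_C = 470.7 − 4.5 = 466.2 Hz.

466.2 Hz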